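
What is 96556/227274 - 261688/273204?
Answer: -1378974712/2587173579 ≈ -0.53300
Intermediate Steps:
96556/227274 - 261688/273204 = 96556*(1/227274) - 261688*1/273204 = 48278/113637 - 65422/68301 = -1378974712/2587173579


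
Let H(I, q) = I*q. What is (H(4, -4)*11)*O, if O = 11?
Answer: -1936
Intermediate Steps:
(H(4, -4)*11)*O = ((4*(-4))*11)*11 = -16*11*11 = -176*11 = -1936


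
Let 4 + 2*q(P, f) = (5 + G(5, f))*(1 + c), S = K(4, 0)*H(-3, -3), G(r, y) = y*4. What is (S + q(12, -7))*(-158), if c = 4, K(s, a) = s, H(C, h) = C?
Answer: 11297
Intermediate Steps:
G(r, y) = 4*y
S = -12 (S = 4*(-3) = -12)
q(P, f) = 21/2 + 10*f (q(P, f) = -2 + ((5 + 4*f)*(1 + 4))/2 = -2 + ((5 + 4*f)*5)/2 = -2 + (25 + 20*f)/2 = -2 + (25/2 + 10*f) = 21/2 + 10*f)
(S + q(12, -7))*(-158) = (-12 + (21/2 + 10*(-7)))*(-158) = (-12 + (21/2 - 70))*(-158) = (-12 - 119/2)*(-158) = -143/2*(-158) = 11297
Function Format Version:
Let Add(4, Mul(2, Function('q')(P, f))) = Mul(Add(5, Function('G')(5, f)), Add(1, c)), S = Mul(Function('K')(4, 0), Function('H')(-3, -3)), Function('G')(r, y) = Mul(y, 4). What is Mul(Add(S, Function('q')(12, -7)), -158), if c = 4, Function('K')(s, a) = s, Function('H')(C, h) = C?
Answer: 11297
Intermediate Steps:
Function('G')(r, y) = Mul(4, y)
S = -12 (S = Mul(4, -3) = -12)
Function('q')(P, f) = Add(Rational(21, 2), Mul(10, f)) (Function('q')(P, f) = Add(-2, Mul(Rational(1, 2), Mul(Add(5, Mul(4, f)), Add(1, 4)))) = Add(-2, Mul(Rational(1, 2), Mul(Add(5, Mul(4, f)), 5))) = Add(-2, Mul(Rational(1, 2), Add(25, Mul(20, f)))) = Add(-2, Add(Rational(25, 2), Mul(10, f))) = Add(Rational(21, 2), Mul(10, f)))
Mul(Add(S, Function('q')(12, -7)), -158) = Mul(Add(-12, Add(Rational(21, 2), Mul(10, -7))), -158) = Mul(Add(-12, Add(Rational(21, 2), -70)), -158) = Mul(Add(-12, Rational(-119, 2)), -158) = Mul(Rational(-143, 2), -158) = 11297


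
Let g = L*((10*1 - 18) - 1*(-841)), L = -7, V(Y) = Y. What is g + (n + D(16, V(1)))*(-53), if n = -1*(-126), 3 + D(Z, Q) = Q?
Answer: -12403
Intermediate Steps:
D(Z, Q) = -3 + Q
n = 126
g = -5831 (g = -7*((10*1 - 18) - 1*(-841)) = -7*((10 - 18) + 841) = -7*(-8 + 841) = -7*833 = -5831)
g + (n + D(16, V(1)))*(-53) = -5831 + (126 + (-3 + 1))*(-53) = -5831 + (126 - 2)*(-53) = -5831 + 124*(-53) = -5831 - 6572 = -12403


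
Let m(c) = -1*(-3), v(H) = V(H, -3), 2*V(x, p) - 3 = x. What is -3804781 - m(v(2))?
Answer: -3804784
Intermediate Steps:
V(x, p) = 3/2 + x/2
v(H) = 3/2 + H/2
m(c) = 3
-3804781 - m(v(2)) = -3804781 - 1*3 = -3804781 - 3 = -3804784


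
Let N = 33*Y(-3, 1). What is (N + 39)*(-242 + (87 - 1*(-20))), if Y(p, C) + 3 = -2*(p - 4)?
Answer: -54270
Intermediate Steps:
Y(p, C) = 5 - 2*p (Y(p, C) = -3 - 2*(p - 4) = -3 - 2*(-4 + p) = -3 + (8 - 2*p) = 5 - 2*p)
N = 363 (N = 33*(5 - 2*(-3)) = 33*(5 + 6) = 33*11 = 363)
(N + 39)*(-242 + (87 - 1*(-20))) = (363 + 39)*(-242 + (87 - 1*(-20))) = 402*(-242 + (87 + 20)) = 402*(-242 + 107) = 402*(-135) = -54270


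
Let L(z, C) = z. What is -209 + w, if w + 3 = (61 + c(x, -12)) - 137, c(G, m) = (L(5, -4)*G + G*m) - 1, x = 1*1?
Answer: -296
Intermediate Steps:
x = 1
c(G, m) = -1 + 5*G + G*m (c(G, m) = (5*G + G*m) - 1 = -1 + 5*G + G*m)
w = -87 (w = -3 + ((61 + (-1 + 5*1 + 1*(-12))) - 137) = -3 + ((61 + (-1 + 5 - 12)) - 137) = -3 + ((61 - 8) - 137) = -3 + (53 - 137) = -3 - 84 = -87)
-209 + w = -209 - 87 = -296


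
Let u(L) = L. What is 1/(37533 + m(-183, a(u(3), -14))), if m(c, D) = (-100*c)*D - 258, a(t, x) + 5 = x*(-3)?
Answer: 1/714375 ≈ 1.3998e-6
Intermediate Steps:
a(t, x) = -5 - 3*x (a(t, x) = -5 + x*(-3) = -5 - 3*x)
m(c, D) = -258 - 100*D*c (m(c, D) = -100*D*c - 258 = -258 - 100*D*c)
1/(37533 + m(-183, a(u(3), -14))) = 1/(37533 + (-258 - 100*(-5 - 3*(-14))*(-183))) = 1/(37533 + (-258 - 100*(-5 + 42)*(-183))) = 1/(37533 + (-258 - 100*37*(-183))) = 1/(37533 + (-258 + 677100)) = 1/(37533 + 676842) = 1/714375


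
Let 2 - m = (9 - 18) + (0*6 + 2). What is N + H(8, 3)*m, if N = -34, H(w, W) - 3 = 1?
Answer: 2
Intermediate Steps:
H(w, W) = 4 (H(w, W) = 3 + 1 = 4)
m = 9 (m = 2 - ((9 - 18) + (0*6 + 2)) = 2 - (-9 + (0 + 2)) = 2 - (-9 + 2) = 2 - 1*(-7) = 2 + 7 = 9)
N + H(8, 3)*m = -34 + 4*9 = -34 + 36 = 2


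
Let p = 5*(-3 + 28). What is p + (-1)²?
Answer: 126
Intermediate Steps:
p = 125 (p = 5*25 = 125)
p + (-1)² = 125 + (-1)² = 125 + 1 = 126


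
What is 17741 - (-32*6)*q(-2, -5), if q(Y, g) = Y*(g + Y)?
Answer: 20429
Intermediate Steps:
q(Y, g) = Y*(Y + g)
17741 - (-32*6)*q(-2, -5) = 17741 - (-32*6)*(-2*(-2 - 5)) = 17741 - (-192)*(-2*(-7)) = 17741 - (-192)*14 = 17741 - 1*(-2688) = 17741 + 2688 = 20429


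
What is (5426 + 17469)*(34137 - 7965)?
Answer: 599207940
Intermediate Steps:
(5426 + 17469)*(34137 - 7965) = 22895*26172 = 599207940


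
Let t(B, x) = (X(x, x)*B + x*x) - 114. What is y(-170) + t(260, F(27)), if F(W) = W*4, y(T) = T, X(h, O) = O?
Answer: 39460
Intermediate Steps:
F(W) = 4*W
t(B, x) = -114 + x**2 + B*x (t(B, x) = (x*B + x*x) - 114 = (B*x + x**2) - 114 = (x**2 + B*x) - 114 = -114 + x**2 + B*x)
y(-170) + t(260, F(27)) = -170 + (-114 + (4*27)**2 + 260*(4*27)) = -170 + (-114 + 108**2 + 260*108) = -170 + (-114 + 11664 + 28080) = -170 + 39630 = 39460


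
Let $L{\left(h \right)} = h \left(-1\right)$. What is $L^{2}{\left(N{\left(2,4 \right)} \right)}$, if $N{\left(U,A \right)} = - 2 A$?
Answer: $64$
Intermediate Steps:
$L{\left(h \right)} = - h$
$L^{2}{\left(N{\left(2,4 \right)} \right)} = \left(- \left(-2\right) 4\right)^{2} = \left(\left(-1\right) \left(-8\right)\right)^{2} = 8^{2} = 64$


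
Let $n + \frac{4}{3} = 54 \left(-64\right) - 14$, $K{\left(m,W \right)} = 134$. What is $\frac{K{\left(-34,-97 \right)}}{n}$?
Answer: $- \frac{201}{5207} \approx -0.038602$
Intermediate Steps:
$n = - \frac{10414}{3}$ ($n = - \frac{4}{3} + \left(54 \left(-64\right) - 14\right) = - \frac{4}{3} - 3470 = - \frac{10414}{3} \approx -3471.3$)
$\frac{K{\left(-34,-97 \right)}}{n} = \frac{134}{- \frac{10414}{3}} = 134 \left(- \frac{3}{10414}\right) = - \frac{201}{5207}$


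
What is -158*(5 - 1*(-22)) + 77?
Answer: -4189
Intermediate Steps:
-158*(5 - 1*(-22)) + 77 = -158*(5 + 22) + 77 = -158*27 + 77 = -4266 + 77 = -4189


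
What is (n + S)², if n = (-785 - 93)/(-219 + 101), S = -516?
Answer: 900300025/3481 ≈ 2.5863e+5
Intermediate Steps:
n = 439/59 (n = -878/(-118) = -878*(-1/118) = 439/59 ≈ 7.4407)
(n + S)² = (439/59 - 516)² = (-30005/59)² = 900300025/3481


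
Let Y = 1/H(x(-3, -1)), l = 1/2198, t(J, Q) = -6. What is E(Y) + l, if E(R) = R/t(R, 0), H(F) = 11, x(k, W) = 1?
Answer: -533/36267 ≈ -0.014697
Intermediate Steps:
l = 1/2198 ≈ 0.00045496
Y = 1/11 ≈ 0.090909
E(R) = -R/6 (E(R) = R/(-6) = R*(-⅙) = -R/6)
E(Y) + l = -⅙*1/11 + 1/2198 = -1/66 + 1/2198 = -533/36267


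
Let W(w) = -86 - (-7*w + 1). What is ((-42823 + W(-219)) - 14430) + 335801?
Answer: 276928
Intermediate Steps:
W(w) = -87 + 7*w (W(w) = -86 - (1 - 7*w) = -86 + (-1 + 7*w) = -87 + 7*w)
((-42823 + W(-219)) - 14430) + 335801 = ((-42823 + (-87 + 7*(-219))) - 14430) + 335801 = ((-42823 + (-87 - 1533)) - 14430) + 335801 = ((-42823 - 1620) - 14430) + 335801 = (-44443 - 14430) + 335801 = -58873 + 335801 = 276928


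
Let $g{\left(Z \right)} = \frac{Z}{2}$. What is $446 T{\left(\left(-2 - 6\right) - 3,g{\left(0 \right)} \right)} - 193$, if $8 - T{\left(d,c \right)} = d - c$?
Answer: $8281$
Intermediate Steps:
$g{\left(Z \right)} = \frac{Z}{2}$ ($g{\left(Z \right)} = Z \frac{1}{2} = \frac{Z}{2}$)
$T{\left(d,c \right)} = 8 + c - d$ ($T{\left(d,c \right)} = 8 - \left(d - c\right) = 8 + \left(c - d\right) = 8 + c - d$)
$446 T{\left(\left(-2 - 6\right) - 3,g{\left(0 \right)} \right)} - 193 = 446 \left(8 + \frac{1}{2} \cdot 0 - \left(\left(-2 - 6\right) - 3\right)\right) - 193 = 446 \left(8 + 0 - \left(-8 - 3\right)\right) - 193 = 446 \left(8 + 0 - -11\right) - 193 = 446 \left(8 + 0 + 11\right) - 193 = 446 \cdot 19 - 193 = 8474 - 193 = 8281$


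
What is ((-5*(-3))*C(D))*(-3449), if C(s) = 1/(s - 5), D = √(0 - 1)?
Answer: 258675/26 + 51735*I/26 ≈ 9949.0 + 1989.8*I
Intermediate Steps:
D = I (D = √(-1) = I ≈ 1.0*I)
C(s) = 1/(-5 + s)
((-5*(-3))*C(D))*(-3449) = ((-5*(-3))/(-5 + I))*(-3449) = (15*((-5 - I)/26))*(-3449) = (15*(-5 - I)/26)*(-3449) = -51735*(-5 - I)/26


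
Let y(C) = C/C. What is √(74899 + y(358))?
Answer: 10*√749 ≈ 273.68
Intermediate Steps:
y(C) = 1
√(74899 + y(358)) = √(74899 + 1) = √74900 = 10*√749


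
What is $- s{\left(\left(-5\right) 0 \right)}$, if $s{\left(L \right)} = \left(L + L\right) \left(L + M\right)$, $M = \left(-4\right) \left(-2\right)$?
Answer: $0$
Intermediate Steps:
$M = 8$
$s{\left(L \right)} = 2 L \left(8 + L\right)$ ($s{\left(L \right)} = \left(L + L\right) \left(L + 8\right) = 2 L \left(8 + L\right)$)
$- s{\left(\left(-5\right) 0 \right)} = - 2 \left(\left(-5\right) 0\right) \left(8 - 0\right) = - 2 \cdot 0 \left(8 + 0\right) = - 2 \cdot 0 \cdot 8 = \left(-1\right) 0 = 0$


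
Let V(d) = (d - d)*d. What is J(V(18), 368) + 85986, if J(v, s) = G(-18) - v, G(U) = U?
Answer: 85968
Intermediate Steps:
V(d) = 0 (V(d) = 0*d = 0)
J(v, s) = -18 - v
J(V(18), 368) + 85986 = (-18 - 1*0) + 85986 = (-18 + 0) + 85986 = -18 + 85986 = 85968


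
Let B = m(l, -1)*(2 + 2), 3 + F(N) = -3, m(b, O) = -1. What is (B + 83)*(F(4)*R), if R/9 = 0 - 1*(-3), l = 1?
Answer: -12798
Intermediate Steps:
F(N) = -6 (F(N) = -3 - 3 = -6)
B = -4 (B = -(2 + 2) = -1*4 = -4)
R = 27 (R = 9*(0 - 1*(-3)) = 9*(0 + 3) = 9*3 = 27)
(B + 83)*(F(4)*R) = (-4 + 83)*(-6*27) = 79*(-162) = -12798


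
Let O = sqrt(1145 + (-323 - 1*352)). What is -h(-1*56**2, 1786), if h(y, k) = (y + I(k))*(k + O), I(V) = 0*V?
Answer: 5600896 + 3136*sqrt(470) ≈ 5.6689e+6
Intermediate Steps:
I(V) = 0
O = sqrt(470) (O = sqrt(1145 + (-323 - 352)) = sqrt(1145 - 675) = sqrt(470) ≈ 21.679)
h(y, k) = y*(k + sqrt(470)) (h(y, k) = (y + 0)*(k + sqrt(470)) = y*(k + sqrt(470)))
-h(-1*56**2, 1786) = -(-1*56**2)*(1786 + sqrt(470)) = -(-1*3136)*(1786 + sqrt(470)) = -(-3136)*(1786 + sqrt(470)) = -(-5600896 - 3136*sqrt(470)) = 5600896 + 3136*sqrt(470)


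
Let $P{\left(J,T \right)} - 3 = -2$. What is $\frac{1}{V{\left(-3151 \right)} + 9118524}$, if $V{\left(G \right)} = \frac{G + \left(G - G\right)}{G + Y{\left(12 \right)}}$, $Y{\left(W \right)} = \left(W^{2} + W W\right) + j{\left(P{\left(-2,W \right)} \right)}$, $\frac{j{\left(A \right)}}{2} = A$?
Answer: $\frac{2861}{26088100315} \approx 1.0967 \cdot 10^{-7}$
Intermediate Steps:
$P{\left(J,T \right)} = 1$ ($P{\left(J,T \right)} = 3 - 2 = 1$)
$j{\left(A \right)} = 2 A$
$Y{\left(W \right)} = 2 + 2 W^{2}$ ($Y{\left(W \right)} = \left(W^{2} + W W\right) + 2 \cdot 1 = \left(W^{2} + W^{2}\right) + 2 = 2 W^{2} + 2 = 2 + 2 W^{2}$)
$V{\left(G \right)} = \frac{G}{290 + G}$ ($V{\left(G \right)} = \frac{G + \left(G - G\right)}{G + \left(2 + 2 \cdot 12^{2}\right)} = \frac{G + 0}{G + \left(2 + 2 \cdot 144\right)} = \frac{G}{G + \left(2 + 288\right)} = \frac{G}{G + 290} = \frac{G}{290 + G}$)
$\frac{1}{V{\left(-3151 \right)} + 9118524} = \frac{1}{- \frac{3151}{290 - 3151} + 9118524} = \frac{1}{- \frac{3151}{-2861} + 9118524} = \frac{1}{\left(-3151\right) \left(- \frac{1}{2861}\right) + 9118524} = \frac{1}{\frac{3151}{2861} + 9118524} = \frac{1}{\frac{26088100315}{2861}} = \frac{2861}{26088100315}$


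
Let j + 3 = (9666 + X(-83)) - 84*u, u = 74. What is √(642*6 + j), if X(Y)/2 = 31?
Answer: √7361 ≈ 85.796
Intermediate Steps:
X(Y) = 62 (X(Y) = 2*31 = 62)
j = 3509 (j = -3 + ((9666 + 62) - 84*74) = -3 + (9728 - 6216) = -3 + 3512 = 3509)
√(642*6 + j) = √(642*6 + 3509) = √(3852 + 3509) = √7361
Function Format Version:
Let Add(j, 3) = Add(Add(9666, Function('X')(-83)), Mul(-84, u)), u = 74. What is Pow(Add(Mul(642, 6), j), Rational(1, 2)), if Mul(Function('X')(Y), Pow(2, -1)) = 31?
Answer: Pow(7361, Rational(1, 2)) ≈ 85.796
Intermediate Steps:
Function('X')(Y) = 62 (Function('X')(Y) = Mul(2, 31) = 62)
j = 3509 (j = Add(-3, Add(Add(9666, 62), Mul(-84, 74))) = Add(-3, Add(9728, -6216)) = Add(-3, 3512) = 3509)
Pow(Add(Mul(642, 6), j), Rational(1, 2)) = Pow(Add(Mul(642, 6), 3509), Rational(1, 2)) = Pow(Add(3852, 3509), Rational(1, 2)) = Pow(7361, Rational(1, 2))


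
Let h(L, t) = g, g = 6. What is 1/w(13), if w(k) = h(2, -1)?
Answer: 1/6 ≈ 0.16667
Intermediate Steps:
h(L, t) = 6
w(k) = 6
1/w(13) = 1/6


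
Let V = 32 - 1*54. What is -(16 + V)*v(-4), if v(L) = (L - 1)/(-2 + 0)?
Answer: 15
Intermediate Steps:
v(L) = ½ - L/2 (v(L) = (-1 + L)/(-2) = (-1 + L)*(-½) = ½ - L/2)
V = -22 (V = 32 - 54 = -22)
-(16 + V)*v(-4) = -(16 - 22)*(½ - ½*(-4)) = -(-6)*(½ + 2) = -(-6)*5/2 = -1*(-15) = 15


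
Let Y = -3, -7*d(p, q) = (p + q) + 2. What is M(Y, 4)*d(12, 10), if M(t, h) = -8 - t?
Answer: 120/7 ≈ 17.143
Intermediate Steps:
d(p, q) = -2/7 - p/7 - q/7 (d(p, q) = -((p + q) + 2)/7 = -(2 + p + q)/7 = -2/7 - p/7 - q/7)
M(Y, 4)*d(12, 10) = (-8 - 1*(-3))*(-2/7 - 1/7*12 - 1/7*10) = (-8 + 3)*(-2/7 - 12/7 - 10/7) = -5*(-24/7) = 120/7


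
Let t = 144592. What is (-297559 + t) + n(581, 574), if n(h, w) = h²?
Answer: 184594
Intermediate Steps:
(-297559 + t) + n(581, 574) = (-297559 + 144592) + 581² = -152967 + 337561 = 184594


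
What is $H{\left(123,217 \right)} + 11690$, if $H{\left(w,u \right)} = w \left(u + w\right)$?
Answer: $53510$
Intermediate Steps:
$H{\left(123,217 \right)} + 11690 = 123 \left(217 + 123\right) + 11690 = 123 \cdot 340 + 11690 = 41820 + 11690 = 53510$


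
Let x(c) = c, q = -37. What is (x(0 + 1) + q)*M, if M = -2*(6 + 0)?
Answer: 432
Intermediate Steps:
M = -12 (M = -2*6 = -12)
(x(0 + 1) + q)*M = ((0 + 1) - 37)*(-12) = (1 - 37)*(-12) = -36*(-12) = 432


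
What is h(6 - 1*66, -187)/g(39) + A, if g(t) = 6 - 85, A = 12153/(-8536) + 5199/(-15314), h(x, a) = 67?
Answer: -13483473571/5163452008 ≈ -2.6113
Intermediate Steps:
A = -115244853/65360152 (A = 12153*(-1/8536) + 5199*(-1/15314) = -12153/8536 - 5199/15314 = -115244853/65360152 ≈ -1.7632)
g(t) = -79
h(6 - 1*66, -187)/g(39) + A = 67/(-79) - 115244853/65360152 = 67*(-1/79) - 115244853/65360152 = -67/79 - 115244853/65360152 = -13483473571/5163452008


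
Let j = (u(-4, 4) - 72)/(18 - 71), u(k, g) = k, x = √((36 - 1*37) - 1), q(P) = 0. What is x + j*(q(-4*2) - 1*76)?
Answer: -5776/53 + I*√2 ≈ -108.98 + 1.4142*I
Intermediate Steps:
x = I*√2 (x = √((36 - 37) - 1) = √(-1 - 1) = √(-2) = I*√2 ≈ 1.4142*I)
j = 76/53 (j = (-4 - 72)/(18 - 71) = -76/(-53) = -76*(-1/53) = 76/53 ≈ 1.4340)
x + j*(q(-4*2) - 1*76) = I*√2 + 76*(0 - 1*76)/53 = I*√2 + 76*(0 - 76)/53 = I*√2 + (76/53)*(-76) = I*√2 - 5776/53 = -5776/53 + I*√2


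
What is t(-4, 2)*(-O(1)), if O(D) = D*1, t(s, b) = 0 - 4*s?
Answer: -16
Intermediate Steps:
t(s, b) = -4*s
O(D) = D
t(-4, 2)*(-O(1)) = (-4*(-4))*(-1*1) = 16*(-1) = -16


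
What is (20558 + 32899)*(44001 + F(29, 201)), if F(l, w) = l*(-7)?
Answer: 2341309686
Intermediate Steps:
F(l, w) = -7*l
(20558 + 32899)*(44001 + F(29, 201)) = (20558 + 32899)*(44001 - 7*29) = 53457*(44001 - 203) = 53457*43798 = 2341309686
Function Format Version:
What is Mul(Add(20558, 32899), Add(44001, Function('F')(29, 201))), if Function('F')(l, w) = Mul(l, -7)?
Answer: 2341309686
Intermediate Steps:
Function('F')(l, w) = Mul(-7, l)
Mul(Add(20558, 32899), Add(44001, Function('F')(29, 201))) = Mul(Add(20558, 32899), Add(44001, Mul(-7, 29))) = Mul(53457, Add(44001, -203)) = Mul(53457, 43798) = 2341309686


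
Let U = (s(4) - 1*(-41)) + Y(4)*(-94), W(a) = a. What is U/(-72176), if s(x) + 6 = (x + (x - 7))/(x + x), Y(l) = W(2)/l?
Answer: 95/577408 ≈ 0.00016453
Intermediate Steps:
Y(l) = 2/l
s(x) = -6 + (-7 + 2*x)/(2*x) (s(x) = -6 + (x + (x - 7))/(x + x) = -6 + (x + (-7 + x))/((2*x)) = -6 + (-7 + 2*x)*(1/(2*x)) = -6 + (-7 + 2*x)/(2*x))
U = -95/8 (U = ((-5 - 7/2/4) - 1*(-41)) + (2/4)*(-94) = ((-5 - 7/2*1/4) + 41) + (2*(1/4))*(-94) = ((-5 - 7/8) + 41) + (1/2)*(-94) = (-47/8 + 41) - 47 = 281/8 - 47 = -95/8 ≈ -11.875)
U/(-72176) = -95/8/(-72176) = -95/8*(-1/72176) = 95/577408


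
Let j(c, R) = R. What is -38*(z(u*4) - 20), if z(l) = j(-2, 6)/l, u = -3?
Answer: 779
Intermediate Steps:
z(l) = 6/l
-38*(z(u*4) - 20) = -38*(6/((-3*4)) - 20) = -38*(6/(-12) - 20) = -38*(6*(-1/12) - 20) = -38*(-½ - 20) = -38*(-41/2) = 779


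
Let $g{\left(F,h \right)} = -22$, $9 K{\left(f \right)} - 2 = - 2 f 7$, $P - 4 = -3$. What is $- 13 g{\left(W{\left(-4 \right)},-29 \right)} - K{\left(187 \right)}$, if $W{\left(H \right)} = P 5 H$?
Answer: $\frac{1730}{3} \approx 576.67$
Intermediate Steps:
$P = 1$ ($P = 4 - 3 = 1$)
$K{\left(f \right)} = \frac{2}{9} - \frac{14 f}{9}$ ($K{\left(f \right)} = \frac{2}{9} + \frac{- 2 f 7}{9} = \frac{2}{9} + \frac{\left(-14\right) f}{9} = \frac{2}{9} - \frac{14 f}{9}$)
$W{\left(H \right)} = 5 H$ ($W{\left(H \right)} = 1 \cdot 5 H = 5 H$)
$- 13 g{\left(W{\left(-4 \right)},-29 \right)} - K{\left(187 \right)} = \left(-13\right) \left(-22\right) - \left(\frac{2}{9} - \frac{2618}{9}\right) = 286 - \left(\frac{2}{9} - \frac{2618}{9}\right) = 286 - - \frac{872}{3} = 286 + \frac{872}{3} = \frac{1730}{3}$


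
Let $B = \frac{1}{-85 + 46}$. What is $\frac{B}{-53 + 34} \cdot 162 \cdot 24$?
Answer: $\frac{1296}{247} \approx 5.247$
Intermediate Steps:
$B = - \frac{1}{39}$ ($B = \frac{1}{-39} = - \frac{1}{39} \approx -0.025641$)
$\frac{B}{-53 + 34} \cdot 162 \cdot 24 = - \frac{1}{39 \left(-53 + 34\right)} 162 \cdot 24 = - \frac{1}{39 \left(-19\right)} 162 \cdot 24 = \left(- \frac{1}{39}\right) \left(- \frac{1}{19}\right) 162 \cdot 24 = \frac{1}{741} \cdot 162 \cdot 24 = \frac{54}{247} \cdot 24 = \frac{1296}{247}$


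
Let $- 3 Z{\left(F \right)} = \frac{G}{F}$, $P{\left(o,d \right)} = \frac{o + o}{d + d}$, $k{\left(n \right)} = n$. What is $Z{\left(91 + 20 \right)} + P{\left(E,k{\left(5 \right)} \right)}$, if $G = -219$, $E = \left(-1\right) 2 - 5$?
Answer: $- \frac{412}{555} \approx -0.74234$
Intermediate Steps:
$E = -7$ ($E = -2 - 5 = -7$)
$P{\left(o,d \right)} = \frac{o}{d}$ ($P{\left(o,d \right)} = \frac{2 o}{2 d} = 2 o \frac{1}{2 d} = \frac{o}{d}$)
$Z{\left(F \right)} = \frac{73}{F}$ ($Z{\left(F \right)} = - \frac{\left(-219\right) \frac{1}{F}}{3} = \frac{73}{F}$)
$Z{\left(91 + 20 \right)} + P{\left(E,k{\left(5 \right)} \right)} = \frac{73}{91 + 20} - \frac{7}{5} = \frac{73}{111} - \frac{7}{5} = - \frac{412}{555}$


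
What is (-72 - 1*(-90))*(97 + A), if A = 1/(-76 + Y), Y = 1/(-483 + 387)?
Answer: 12738834/7297 ≈ 1745.8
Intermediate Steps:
Y = -1/96 (Y = 1/(-96) = -1/96 ≈ -0.010417)
A = -96/7297 (A = 1/(-76 - 1/96) = 1/(-7297/96) = -96/7297 ≈ -0.013156)
(-72 - 1*(-90))*(97 + A) = (-72 - 1*(-90))*(97 - 96/7297) = (-72 + 90)*(707713/7297) = 18*(707713/7297) = 12738834/7297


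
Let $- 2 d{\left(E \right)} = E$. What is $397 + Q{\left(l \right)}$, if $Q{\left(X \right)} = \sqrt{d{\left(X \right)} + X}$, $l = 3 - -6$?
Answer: $397 + \frac{3 \sqrt{2}}{2} \approx 399.12$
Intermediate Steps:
$d{\left(E \right)} = - \frac{E}{2}$
$l = 9$ ($l = 3 + 6 = 9$)
$Q{\left(X \right)} = \frac{\sqrt{2} \sqrt{X}}{2}$ ($Q{\left(X \right)} = \sqrt{- \frac{X}{2} + X} = \sqrt{\frac{X}{2}} = \frac{\sqrt{2} \sqrt{X}}{2}$)
$397 + Q{\left(l \right)} = 397 + \frac{\sqrt{2} \sqrt{9}}{2} = 397 + \frac{1}{2} \sqrt{2} \cdot 3 = 397 + \frac{3 \sqrt{2}}{2}$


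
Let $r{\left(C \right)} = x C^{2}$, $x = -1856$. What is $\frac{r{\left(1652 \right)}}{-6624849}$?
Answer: $\frac{103371776}{135201} \approx 764.58$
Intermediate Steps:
$r{\left(C \right)} = - 1856 C^{2}$
$\frac{r{\left(1652 \right)}}{-6624849} = \frac{\left(-1856\right) 1652^{2}}{-6624849} = \left(-1856\right) 2729104 \left(- \frac{1}{6624849}\right) = \left(-5065217024\right) \left(- \frac{1}{6624849}\right) = \frac{103371776}{135201}$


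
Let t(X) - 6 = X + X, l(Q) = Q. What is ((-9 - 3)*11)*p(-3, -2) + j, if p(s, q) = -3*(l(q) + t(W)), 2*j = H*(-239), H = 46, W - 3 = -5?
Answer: -5497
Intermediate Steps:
W = -2 (W = 3 - 5 = -2)
j = -5497 (j = (46*(-239))/2 = (1/2)*(-10994) = -5497)
t(X) = 6 + 2*X (t(X) = 6 + (X + X) = 6 + 2*X)
p(s, q) = -6 - 3*q (p(s, q) = -3*(q + (6 + 2*(-2))) = -3*(q + (6 - 4)) = -3*(q + 2) = -3*(2 + q) = -6 - 3*q)
((-9 - 3)*11)*p(-3, -2) + j = ((-9 - 3)*11)*(-6 - 3*(-2)) - 5497 = (-12*11)*(-6 + 6) - 5497 = -132*0 - 5497 = 0 - 5497 = -5497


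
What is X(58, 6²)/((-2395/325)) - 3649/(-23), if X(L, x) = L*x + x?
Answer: -1427509/11017 ≈ -129.57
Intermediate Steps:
X(L, x) = x + L*x
X(58, 6²)/((-2395/325)) - 3649/(-23) = (6²*(1 + 58))/((-2395/325)) - 3649/(-23) = (36*59)/((-2395*1/325)) - 3649*(-1/23) = 2124/(-479/65) + 3649/23 = 2124*(-65/479) + 3649/23 = -138060/479 + 3649/23 = -1427509/11017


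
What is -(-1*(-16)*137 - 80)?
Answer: -2112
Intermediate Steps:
-(-1*(-16)*137 - 80) = -(16*137 - 80) = -(2192 - 80) = -1*2112 = -2112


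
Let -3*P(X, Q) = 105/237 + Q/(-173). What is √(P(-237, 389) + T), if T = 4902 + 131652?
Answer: √229559483305230/41001 ≈ 369.53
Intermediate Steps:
P(X, Q) = -35/237 + Q/519 (P(X, Q) = -(105/237 + Q/(-173))/3 = -(105*(1/237) + Q*(-1/173))/3 = -(35/79 - Q/173)/3 = -35/237 + Q/519)
T = 136554
√(P(-237, 389) + T) = √((-35/237 + (1/519)*389) + 136554) = √((-35/237 + 389/519) + 136554) = √(24676/41001 + 136554) = √(5598875230/41001) = √229559483305230/41001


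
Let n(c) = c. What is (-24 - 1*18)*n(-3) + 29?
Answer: 155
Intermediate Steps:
(-24 - 1*18)*n(-3) + 29 = (-24 - 1*18)*(-3) + 29 = (-24 - 18)*(-3) + 29 = -42*(-3) + 29 = 126 + 29 = 155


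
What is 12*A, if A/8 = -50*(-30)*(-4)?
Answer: -576000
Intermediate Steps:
A = -48000 (A = 8*(-50*(-30)*(-4)) = 8*(1500*(-4)) = 8*(-6000) = -48000)
12*A = 12*(-48000) = -576000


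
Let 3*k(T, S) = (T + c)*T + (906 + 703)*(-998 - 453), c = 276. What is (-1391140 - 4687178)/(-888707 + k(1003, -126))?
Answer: 18234954/3717943 ≈ 4.9046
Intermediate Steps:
k(T, S) = -2334659/3 + T*(276 + T)/3 (k(T, S) = ((T + 276)*T + (906 + 703)*(-998 - 453))/3 = ((276 + T)*T + 1609*(-1451))/3 = (T*(276 + T) - 2334659)/3 = (-2334659 + T*(276 + T))/3 = -2334659/3 + T*(276 + T)/3)
(-1391140 - 4687178)/(-888707 + k(1003, -126)) = (-1391140 - 4687178)/(-888707 + (-2334659/3 + 92*1003 + (⅓)*1003²)) = -6078318/(-888707 + (-2334659/3 + 92276 + (⅓)*1006009)) = -6078318/(-888707 + (-2334659/3 + 92276 + 1006009/3)) = -6078318/(-888707 - 1051822/3) = -6078318/(-3717943/3) = -6078318*(-3/3717943) = 18234954/3717943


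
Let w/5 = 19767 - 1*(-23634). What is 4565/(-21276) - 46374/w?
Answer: -659093683/1538999460 ≈ -0.42826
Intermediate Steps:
w = 217005 (w = 5*(19767 - 1*(-23634)) = 5*(19767 + 23634) = 5*43401 = 217005)
4565/(-21276) - 46374/w = 4565/(-21276) - 46374/217005 = 4565*(-1/21276) - 46374*1/217005 = -4565/21276 - 15458/72335 = -659093683/1538999460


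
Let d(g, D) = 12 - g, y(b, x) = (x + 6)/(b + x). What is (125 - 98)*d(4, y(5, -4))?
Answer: 216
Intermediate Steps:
y(b, x) = (6 + x)/(b + x)
(125 - 98)*d(4, y(5, -4)) = (125 - 98)*(12 - 1*4) = 27*(12 - 4) = 27*8 = 216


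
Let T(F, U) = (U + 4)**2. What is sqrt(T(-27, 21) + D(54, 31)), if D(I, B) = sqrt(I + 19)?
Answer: sqrt(625 + sqrt(73)) ≈ 25.170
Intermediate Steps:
D(I, B) = sqrt(19 + I)
T(F, U) = (4 + U)**2
sqrt(T(-27, 21) + D(54, 31)) = sqrt((4 + 21)**2 + sqrt(19 + 54)) = sqrt(25**2 + sqrt(73)) = sqrt(625 + sqrt(73))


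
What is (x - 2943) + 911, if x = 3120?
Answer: 1088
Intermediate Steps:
(x - 2943) + 911 = (3120 - 2943) + 911 = 177 + 911 = 1088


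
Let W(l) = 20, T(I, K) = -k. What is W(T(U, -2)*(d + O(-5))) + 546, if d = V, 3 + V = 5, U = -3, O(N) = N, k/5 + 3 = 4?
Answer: 566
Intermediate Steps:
k = 5 (k = -15 + 5*4 = -15 + 20 = 5)
V = 2 (V = -3 + 5 = 2)
T(I, K) = -5 (T(I, K) = -1*5 = -5)
d = 2
W(T(U, -2)*(d + O(-5))) + 546 = 20 + 546 = 566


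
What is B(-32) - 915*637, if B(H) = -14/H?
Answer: -9325673/16 ≈ -5.8286e+5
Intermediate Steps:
B(-32) - 915*637 = -14/(-32) - 915*637 = -14*(-1/32) - 582855 = 7/16 - 582855 = -9325673/16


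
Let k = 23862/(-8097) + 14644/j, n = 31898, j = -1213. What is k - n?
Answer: -104479619884/3273887 ≈ -31913.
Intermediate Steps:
k = -49172358/3273887 (k = 23862/(-8097) + 14644/(-1213) = 23862*(-1/8097) + 14644*(-1/1213) = -7954/2699 - 14644/1213 = -49172358/3273887 ≈ -15.020)
k - n = -49172358/3273887 - 1*31898 = -49172358/3273887 - 31898 = -104479619884/3273887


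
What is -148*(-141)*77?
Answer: 1606836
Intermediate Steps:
-148*(-141)*77 = 20868*77 = 1606836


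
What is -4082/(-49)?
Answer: 4082/49 ≈ 83.306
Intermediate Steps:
-4082/(-49) = -1/49*(-4082) = 4082/49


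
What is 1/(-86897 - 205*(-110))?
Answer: -1/64347 ≈ -1.5541e-5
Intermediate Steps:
1/(-86897 - 205*(-110)) = 1/(-86897 + 22550) = 1/(-64347) = -1/64347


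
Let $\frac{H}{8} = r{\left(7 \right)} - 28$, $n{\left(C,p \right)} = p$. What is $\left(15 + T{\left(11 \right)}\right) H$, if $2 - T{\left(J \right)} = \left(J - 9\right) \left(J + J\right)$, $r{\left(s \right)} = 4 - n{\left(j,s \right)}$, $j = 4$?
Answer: $6696$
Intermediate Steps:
$r{\left(s \right)} = 4 - s$
$T{\left(J \right)} = 2 - 2 J \left(-9 + J\right)$ ($T{\left(J \right)} = 2 - \left(J - 9\right) \left(J + J\right) = 2 - \left(-9 + J\right) 2 J = 2 - 2 J \left(-9 + J\right)$)
$H = -248$ ($H = 8 \left(\left(4 - 7\right) - 28\right) = 8 \left(-3 - 28\right) = 8 \left(-31\right) = -248$)
$\left(15 + T{\left(11 \right)}\right) H = \left(15 + \left(2 - 2 \cdot 11^{2} + 18 \cdot 11\right)\right) \left(-248\right) = \left(15 + \left(2 - 242 + 198\right)\right) \left(-248\right) = \left(15 - 42\right) \left(-248\right) = \left(-27\right) \left(-248\right) = 6696$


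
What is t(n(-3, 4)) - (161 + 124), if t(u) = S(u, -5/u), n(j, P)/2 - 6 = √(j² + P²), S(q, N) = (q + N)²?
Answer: 91501/484 ≈ 189.05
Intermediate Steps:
S(q, N) = (N + q)²
n(j, P) = 12 + 2*√(P² + j²) (n(j, P) = 12 + 2*√(j² + P²) = 12 + 2*√(P² + j²))
t(u) = (u - 5/u)² (t(u) = (-5/u + u)² = (u - 5/u)²)
t(n(-3, 4)) - (161 + 124) = (-5 + (12 + 2*√(4² + (-3)²))²)²/(12 + 2*√(4² + (-3)²))² - (161 + 124) = (-5 + (12 + 2*√(16 + 9))²)²/(12 + 2*√(16 + 9))² - 1*285 = (-5 + (12 + 2*√25)²)²/(12 + 2*√25)² - 285 = (-5 + (12 + 2*5)²)²/(12 + 2*5)² - 285 = (-5 + (12 + 10)²)²/(12 + 10)² - 285 = (-5 + 22²)²/22² - 285 = (-5 + 484)²/484 - 285 = (1/484)*479² - 285 = (1/484)*229441 - 285 = 229441/484 - 285 = 91501/484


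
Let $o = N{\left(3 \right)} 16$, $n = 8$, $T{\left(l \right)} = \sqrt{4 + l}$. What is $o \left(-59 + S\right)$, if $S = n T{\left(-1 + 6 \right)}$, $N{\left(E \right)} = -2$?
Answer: $1120$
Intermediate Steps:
$o = -32$ ($o = \left(-2\right) 16 = -32$)
$S = 24$ ($S = 8 \sqrt{4 + \left(-1 + 6\right)} = 8 \sqrt{4 + 5} = 8 \sqrt{9} = 8 \cdot 3 = 24$)
$o \left(-59 + S\right) = - 32 \left(-59 + 24\right) = \left(-32\right) \left(-35\right) = 1120$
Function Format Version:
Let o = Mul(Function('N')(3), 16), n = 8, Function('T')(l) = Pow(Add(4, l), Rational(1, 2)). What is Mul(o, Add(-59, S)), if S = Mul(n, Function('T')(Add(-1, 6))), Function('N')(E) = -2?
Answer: 1120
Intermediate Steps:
o = -32 (o = Mul(-2, 16) = -32)
S = 24 (S = Mul(8, Pow(Add(4, Add(-1, 6)), Rational(1, 2))) = Mul(8, Pow(Add(4, 5), Rational(1, 2))) = Mul(8, Pow(9, Rational(1, 2))) = Mul(8, 3) = 24)
Mul(o, Add(-59, S)) = Mul(-32, Add(-59, 24)) = Mul(-32, -35) = 1120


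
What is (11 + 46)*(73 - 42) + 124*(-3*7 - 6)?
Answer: -1581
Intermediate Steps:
(11 + 46)*(73 - 42) + 124*(-3*7 - 6) = 57*31 + 124*(-21 - 6) = 1767 + 124*(-27) = 1767 - 3348 = -1581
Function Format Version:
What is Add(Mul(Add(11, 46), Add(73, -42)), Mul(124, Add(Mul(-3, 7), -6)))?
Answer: -1581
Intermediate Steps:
Add(Mul(Add(11, 46), Add(73, -42)), Mul(124, Add(Mul(-3, 7), -6))) = Add(Mul(57, 31), Mul(124, Add(-21, -6))) = Add(1767, Mul(124, -27)) = Add(1767, -3348) = -1581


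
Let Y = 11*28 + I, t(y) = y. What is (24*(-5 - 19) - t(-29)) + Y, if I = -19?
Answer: -258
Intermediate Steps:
Y = 289 (Y = 11*28 - 19 = 308 - 19 = 289)
(24*(-5 - 19) - t(-29)) + Y = (24*(-5 - 19) - 1*(-29)) + 289 = (24*(-24) + 29) + 289 = (-576 + 29) + 289 = -547 + 289 = -258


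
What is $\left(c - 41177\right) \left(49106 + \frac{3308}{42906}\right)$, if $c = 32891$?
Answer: $- \frac{2909691520064}{7151} \approx -4.0689 \cdot 10^{8}$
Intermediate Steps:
$\left(c - 41177\right) \left(49106 + \frac{3308}{42906}\right) = \left(32891 - 41177\right) \left(49106 + \frac{3308}{42906}\right) = - 8286 \left(49106 + 3308 \cdot \frac{1}{42906}\right) = - 8286 \left(49106 + \frac{1654}{21453}\right) = \left(-8286\right) \frac{1053472672}{21453} = - \frac{2909691520064}{7151}$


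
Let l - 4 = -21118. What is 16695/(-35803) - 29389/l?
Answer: 699716137/755944542 ≈ 0.92562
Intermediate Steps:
l = -21114 (l = 4 - 21118 = -21114)
16695/(-35803) - 29389/l = 16695/(-35803) - 29389/(-21114) = 16695*(-1/35803) - 29389*(-1/21114) = -16695/35803 + 29389/21114 = 699716137/755944542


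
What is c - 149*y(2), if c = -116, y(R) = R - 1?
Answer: -265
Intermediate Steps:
y(R) = -1 + R
c - 149*y(2) = -116 - 149*(-1 + 2) = -116 - 149*1 = -116 - 149 = -265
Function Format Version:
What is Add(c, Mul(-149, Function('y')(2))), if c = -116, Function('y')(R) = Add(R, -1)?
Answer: -265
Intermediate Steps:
Function('y')(R) = Add(-1, R)
Add(c, Mul(-149, Function('y')(2))) = Add(-116, Mul(-149, Add(-1, 2))) = Add(-116, Mul(-149, 1)) = Add(-116, -149) = -265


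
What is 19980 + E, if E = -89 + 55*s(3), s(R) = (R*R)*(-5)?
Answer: 17416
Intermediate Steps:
s(R) = -5*R**2 (s(R) = R**2*(-5) = -5*R**2)
E = -2564 (E = -89 + 55*(-5*3**2) = -89 + 55*(-5*9) = -89 + 55*(-45) = -89 - 2475 = -2564)
19980 + E = 19980 - 2564 = 17416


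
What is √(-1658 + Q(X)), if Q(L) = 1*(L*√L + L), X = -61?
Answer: √(-1719 - 61*I*√61) ≈ 5.6921 - 41.85*I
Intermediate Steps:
Q(L) = L + L^(3/2) (Q(L) = 1*(L^(3/2) + L) = 1*(L + L^(3/2)) = L + L^(3/2))
√(-1658 + Q(X)) = √(-1658 + (-61 + (-61)^(3/2))) = √(-1658 + (-61 - 61*I*√61)) = √(-1719 - 61*I*√61)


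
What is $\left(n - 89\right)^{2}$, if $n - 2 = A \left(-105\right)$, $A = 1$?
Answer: $36864$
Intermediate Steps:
$n = -103$ ($n = 2 + 1 \left(-105\right) = 2 - 105 = -103$)
$\left(n - 89\right)^{2} = \left(-103 - 89\right)^{2} = \left(-192\right)^{2} = 36864$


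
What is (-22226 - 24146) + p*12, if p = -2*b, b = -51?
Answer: -45148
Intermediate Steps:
p = 102 (p = -2*(-51) = 102)
(-22226 - 24146) + p*12 = (-22226 - 24146) + 102*12 = -46372 + 1224 = -45148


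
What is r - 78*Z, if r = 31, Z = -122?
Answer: 9547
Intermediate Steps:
r - 78*Z = 31 - 78*(-122) = 31 + 9516 = 9547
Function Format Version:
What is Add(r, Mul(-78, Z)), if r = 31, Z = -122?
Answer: 9547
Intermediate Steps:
Add(r, Mul(-78, Z)) = Add(31, Mul(-78, -122)) = Add(31, 9516) = 9547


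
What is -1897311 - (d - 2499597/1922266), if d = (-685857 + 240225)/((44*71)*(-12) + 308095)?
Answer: -986939113995355191/520178635462 ≈ -1.8973e+6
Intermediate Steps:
d = -445632/270607 (d = -445632/(3124*(-12) + 308095) = -445632/(-37488 + 308095) = -445632/270607 ≈ -1.6468)
-1897311 - (d - 2499597/1922266) = -1897311 - (-445632/270607 - 2499597/1922266) = -1897311 - 1*(-1533031687491/520178635462) = -1897311 + 1533031687491/520178635462 = -986939113995355191/520178635462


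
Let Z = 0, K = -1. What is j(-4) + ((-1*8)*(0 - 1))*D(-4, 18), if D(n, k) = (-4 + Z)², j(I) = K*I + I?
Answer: 128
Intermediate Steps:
j(I) = 0 (j(I) = -I + I = 0)
D(n, k) = 16 (D(n, k) = (-4 + 0)² = (-4)² = 16)
j(-4) + ((-1*8)*(0 - 1))*D(-4, 18) = 0 + ((-1*8)*(0 - 1))*16 = 0 - 8*(-1)*16 = 0 + 8*16 = 0 + 128 = 128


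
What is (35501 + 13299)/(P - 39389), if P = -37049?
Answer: -24400/38219 ≈ -0.63843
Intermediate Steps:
(35501 + 13299)/(P - 39389) = (35501 + 13299)/(-37049 - 39389) = 48800/(-76438) = 48800*(-1/76438) = -24400/38219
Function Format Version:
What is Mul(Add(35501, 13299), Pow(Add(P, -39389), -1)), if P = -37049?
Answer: Rational(-24400, 38219) ≈ -0.63843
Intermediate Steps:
Mul(Add(35501, 13299), Pow(Add(P, -39389), -1)) = Mul(Add(35501, 13299), Pow(Add(-37049, -39389), -1)) = Mul(48800, Pow(-76438, -1)) = Mul(48800, Rational(-1, 76438)) = Rational(-24400, 38219)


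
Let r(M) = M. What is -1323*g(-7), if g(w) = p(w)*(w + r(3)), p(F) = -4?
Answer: -21168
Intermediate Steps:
g(w) = -12 - 4*w (g(w) = -4*(w + 3) = -4*(3 + w) = -12 - 4*w)
-1323*g(-7) = -1323*(-12 - 4*(-7)) = -1323*(-12 + 28) = -1323*16 = -21168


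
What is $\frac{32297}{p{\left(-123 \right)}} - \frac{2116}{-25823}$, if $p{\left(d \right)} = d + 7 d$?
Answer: $- \frac{831923287}{25409832} \approx -32.74$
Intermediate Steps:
$p{\left(d \right)} = 8 d$
$\frac{32297}{p{\left(-123 \right)}} - \frac{2116}{-25823} = \frac{32297}{8 \left(-123\right)} - \frac{2116}{-25823} = \frac{32297}{-984} - - \frac{2116}{25823} = 32297 \left(- \frac{1}{984}\right) + \frac{2116}{25823} = - \frac{32297}{984} + \frac{2116}{25823} = - \frac{831923287}{25409832}$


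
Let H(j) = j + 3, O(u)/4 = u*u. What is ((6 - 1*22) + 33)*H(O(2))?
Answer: 323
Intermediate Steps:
O(u) = 4*u**2 (O(u) = 4*(u*u) = 4*u**2)
H(j) = 3 + j
((6 - 1*22) + 33)*H(O(2)) = ((6 - 1*22) + 33)*(3 + 4*2**2) = ((6 - 22) + 33)*(3 + 4*4) = (-16 + 33)*(3 + 16) = 17*19 = 323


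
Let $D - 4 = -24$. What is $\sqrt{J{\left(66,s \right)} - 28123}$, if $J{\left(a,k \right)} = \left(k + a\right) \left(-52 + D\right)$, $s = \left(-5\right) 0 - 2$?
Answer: $i \sqrt{32731} \approx 180.92 i$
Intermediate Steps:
$D = -20$ ($D = 4 - 24 = -20$)
$s = -2$ ($s = 0 - 2 = -2$)
$J{\left(a,k \right)} = - 72 a - 72 k$ ($J{\left(a,k \right)} = \left(k + a\right) \left(-52 - 20\right) = \left(a + k\right) \left(-72\right) = - 72 a - 72 k$)
$\sqrt{J{\left(66,s \right)} - 28123} = \sqrt{\left(\left(-72\right) 66 - -144\right) - 28123} = \sqrt{\left(-4752 + 144\right) - 28123} = \sqrt{-4608 - 28123} = \sqrt{-32731} = i \sqrt{32731}$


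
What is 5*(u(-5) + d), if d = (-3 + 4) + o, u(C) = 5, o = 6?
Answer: 60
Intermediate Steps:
d = 7 (d = (-3 + 4) + 6 = 1 + 6 = 7)
5*(u(-5) + d) = 5*(5 + 7) = 5*12 = 60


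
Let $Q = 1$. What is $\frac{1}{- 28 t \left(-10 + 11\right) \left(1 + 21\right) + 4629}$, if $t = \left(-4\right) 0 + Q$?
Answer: $\frac{1}{4013} \approx 0.00024919$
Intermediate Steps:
$t = 1$ ($t = \left(-4\right) 0 + 1 = 0 + 1 = 1$)
$\frac{1}{- 28 t \left(-10 + 11\right) \left(1 + 21\right) + 4629} = \frac{1}{\left(-28\right) 1 \left(-10 + 11\right) \left(1 + 21\right) + 4629} = \frac{1}{- 28 \cdot 1 \cdot 22 + 4629} = \frac{1}{\left(-28\right) 22 + 4629} = \frac{1}{-616 + 4629} = \frac{1}{4013}$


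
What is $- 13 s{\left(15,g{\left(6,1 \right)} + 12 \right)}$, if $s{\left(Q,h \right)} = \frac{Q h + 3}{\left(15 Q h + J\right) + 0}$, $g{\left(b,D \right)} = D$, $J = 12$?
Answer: $- \frac{78}{89} \approx -0.8764$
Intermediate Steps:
$s{\left(Q,h \right)} = \frac{3 + Q h}{12 + 15 Q h}$ ($s{\left(Q,h \right)} = \frac{Q h + 3}{\left(15 Q h + 12\right) + 0} = \frac{3 + Q h}{\left(15 Q h + 12\right) + 0} = \frac{3 + Q h}{\left(12 + 15 Q h\right) + 0} = \frac{3 + Q h}{12 + 15 Q h}$)
$- 13 s{\left(15,g{\left(6,1 \right)} + 12 \right)} = - 13 \frac{3 + 15 \left(1 + 12\right)}{3 \left(4 + 5 \cdot 15 \left(1 + 12\right)\right)} = - 13 \frac{3 + 15 \cdot 13}{3 \left(4 + 5 \cdot 15 \cdot 13\right)} = - 13 \frac{3 + 195}{3 \left(4 + 975\right)} = - 13 \cdot \frac{1}{3} \cdot \frac{1}{979} \cdot 198 = \left(-13\right) \frac{6}{89} = - \frac{78}{89}$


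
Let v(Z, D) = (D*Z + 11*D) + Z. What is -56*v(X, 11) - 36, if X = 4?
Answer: -9500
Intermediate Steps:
v(Z, D) = Z + 11*D + D*Z (v(Z, D) = (11*D + D*Z) + Z = Z + 11*D + D*Z)
-56*v(X, 11) - 36 = -56*(4 + 11*11 + 11*4) - 36 = -56*(4 + 121 + 44) - 36 = -56*169 - 36 = -9464 - 36 = -9500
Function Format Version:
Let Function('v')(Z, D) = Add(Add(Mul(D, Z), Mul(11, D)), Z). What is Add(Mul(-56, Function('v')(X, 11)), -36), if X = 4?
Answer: -9500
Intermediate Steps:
Function('v')(Z, D) = Add(Z, Mul(11, D), Mul(D, Z)) (Function('v')(Z, D) = Add(Add(Mul(11, D), Mul(D, Z)), Z) = Add(Z, Mul(11, D), Mul(D, Z)))
Add(Mul(-56, Function('v')(X, 11)), -36) = Add(Mul(-56, Add(4, Mul(11, 11), Mul(11, 4))), -36) = Add(Mul(-56, Add(4, 121, 44)), -36) = Add(Mul(-56, 169), -36) = Add(-9464, -36) = -9500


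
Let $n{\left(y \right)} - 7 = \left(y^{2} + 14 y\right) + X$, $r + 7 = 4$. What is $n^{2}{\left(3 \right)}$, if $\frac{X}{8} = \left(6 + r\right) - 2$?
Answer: $4356$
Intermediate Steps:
$r = -3$ ($r = -7 + 4 = -3$)
$X = 8$ ($X = 8 \left(\left(6 - 3\right) - 2\right) = 8 \left(3 - 2\right) = 8 \cdot 1 = 8$)
$n{\left(y \right)} = 15 + y^{2} + 14 y$ ($n{\left(y \right)} = 7 + \left(\left(y^{2} + 14 y\right) + 8\right) = 7 + \left(8 + y^{2} + 14 y\right) = 15 + y^{2} + 14 y$)
$n^{2}{\left(3 \right)} = \left(15 + 3^{2} + 14 \cdot 3\right)^{2} = \left(15 + 9 + 42\right)^{2} = 66^{2} = 4356$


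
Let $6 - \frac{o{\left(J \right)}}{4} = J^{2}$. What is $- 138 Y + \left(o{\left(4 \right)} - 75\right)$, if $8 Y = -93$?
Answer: $\frac{5957}{4} \approx 1489.3$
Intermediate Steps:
$o{\left(J \right)} = 24 - 4 J^{2}$
$Y = - \frac{93}{8}$ ($Y = \frac{1}{8} \left(-93\right) = - \frac{93}{8} \approx -11.625$)
$- 138 Y + \left(o{\left(4 \right)} - 75\right) = \left(-138\right) \left(- \frac{93}{8}\right) + \left(\left(24 - 4 \cdot 4^{2}\right) - 75\right) = \frac{6417}{4} + \left(\left(24 - 64\right) - 75\right) = \frac{6417}{4} - 115 = \frac{5957}{4}$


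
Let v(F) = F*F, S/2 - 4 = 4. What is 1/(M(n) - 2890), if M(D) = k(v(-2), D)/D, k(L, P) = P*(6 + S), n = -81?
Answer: -1/2868 ≈ -0.00034868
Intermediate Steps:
S = 16 (S = 8 + 2*4 = 8 + 8 = 16)
v(F) = F²
k(L, P) = 22*P (k(L, P) = P*(6 + 16) = P*22 = 22*P)
M(D) = 22 (M(D) = (22*D)/D = 22)
1/(M(n) - 2890) = 1/(22 - 2890) = 1/(-2868) = -1/2868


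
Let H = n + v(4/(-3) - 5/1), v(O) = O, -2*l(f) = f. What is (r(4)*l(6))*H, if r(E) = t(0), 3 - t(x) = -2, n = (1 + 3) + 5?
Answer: -40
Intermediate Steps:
l(f) = -f/2
n = 9 (n = 4 + 5 = 9)
t(x) = 5 (t(x) = 3 - 1*(-2) = 3 + 2 = 5)
r(E) = 5
H = 8/3 (H = 9 + (4/(-3) - 5/1) = 9 + (4*(-⅓) - 5*1) = 9 + (-4/3 - 5) = 9 - 19/3 = 8/3 ≈ 2.6667)
(r(4)*l(6))*H = (5*(-½*6))*(8/3) = (5*(-3))*(8/3) = -15*8/3 = -40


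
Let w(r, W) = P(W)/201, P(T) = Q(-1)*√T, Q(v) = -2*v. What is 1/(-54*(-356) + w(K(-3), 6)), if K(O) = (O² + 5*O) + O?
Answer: 32361201/622111728023 - 67*√6/2488446912092 ≈ 5.2018e-5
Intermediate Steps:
P(T) = 2*√T (P(T) = (-2*(-1))*√T = 2*√T)
K(O) = O² + 6*O
w(r, W) = 2*√W/201 (w(r, W) = (2*√W)/201 = (2*√W)*(1/201) = 2*√W/201)
1/(-54*(-356) + w(K(-3), 6)) = 1/(-54*(-356) + 2*√6/201) = 1/(19224 + 2*√6/201)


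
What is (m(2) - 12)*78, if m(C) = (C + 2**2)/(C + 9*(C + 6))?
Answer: -34398/37 ≈ -929.68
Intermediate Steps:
m(C) = (4 + C)/(54 + 10*C) (m(C) = (C + 4)/(C + 9*(6 + C)) = (4 + C)/(C + (54 + 9*C)) = (4 + C)/(54 + 10*C))
(m(2) - 12)*78 = ((4 + 2)/(2*(27 + 5*2)) - 12)*78 = ((1/2)*6/(27 + 10) - 12)*78 = ((1/2)*6/37 - 12)*78 = ((1/2)*(1/37)*6 - 12)*78 = (3/37 - 12)*78 = -441/37*78 = -34398/37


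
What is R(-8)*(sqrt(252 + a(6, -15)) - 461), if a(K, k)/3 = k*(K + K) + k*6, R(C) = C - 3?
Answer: 5071 - 33*I*sqrt(62) ≈ 5071.0 - 259.84*I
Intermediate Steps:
R(C) = -3 + C
a(K, k) = 18*k + 6*K*k (a(K, k) = 3*(k*(K + K) + k*6) = 3*(k*(2*K) + 6*k) = 3*(2*K*k + 6*k) = 3*(6*k + 2*K*k) = 18*k + 6*K*k)
R(-8)*(sqrt(252 + a(6, -15)) - 461) = (-3 - 8)*(sqrt(252 + 6*(-15)*(3 + 6)) - 461) = -11*(sqrt(252 + 6*(-15)*9) - 461) = -11*(sqrt(252 - 810) - 461) = -11*(sqrt(-558) - 461) = -11*(3*I*sqrt(62) - 461) = -11*(-461 + 3*I*sqrt(62)) = 5071 - 33*I*sqrt(62)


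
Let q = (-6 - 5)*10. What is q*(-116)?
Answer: 12760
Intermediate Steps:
q = -110 (q = -11*10 = -110)
q*(-116) = -110*(-116) = 12760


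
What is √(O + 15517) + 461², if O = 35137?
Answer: 212521 + √50654 ≈ 2.1275e+5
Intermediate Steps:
√(O + 15517) + 461² = √(35137 + 15517) + 461² = √50654 + 212521 = 212521 + √50654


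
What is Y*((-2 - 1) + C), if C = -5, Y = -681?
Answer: 5448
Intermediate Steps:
Y*((-2 - 1) + C) = -681*((-2 - 1) - 5) = -681*(-3 - 5) = -681*(-8) = 5448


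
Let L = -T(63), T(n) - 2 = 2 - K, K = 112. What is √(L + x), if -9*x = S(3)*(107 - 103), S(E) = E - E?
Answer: 6*√3 ≈ 10.392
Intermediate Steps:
S(E) = 0
T(n) = -108 (T(n) = 2 + (2 - 1*112) = 2 + (2 - 112) = 2 - 110 = -108)
L = 108 (L = -1*(-108) = 108)
x = 0 (x = -0*(107 - 103) = -0*4 = -⅑*0 = 0)
√(L + x) = √(108 + 0) = √108 = 6*√3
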